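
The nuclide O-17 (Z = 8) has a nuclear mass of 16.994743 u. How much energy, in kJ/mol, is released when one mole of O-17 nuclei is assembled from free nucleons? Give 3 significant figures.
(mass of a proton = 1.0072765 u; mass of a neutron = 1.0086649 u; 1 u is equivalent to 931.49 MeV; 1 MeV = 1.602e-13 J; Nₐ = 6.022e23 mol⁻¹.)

1.27e+10 kJ/mol

Mass of separated nucleons = 8(1.0072765) + 9(1.0086649) = 8.0582120 + 9.0779841 = 17.1361961 u
Mass defect Δm = 17.1361961 − 16.994743 = 0.1414531 u
Converting to energy: 0.1414531 u × 931.49 MeV/u = 131.762 MeV
Per nucleus in joules: 131.762 MeV × 1.602e-13 J/MeV = 2.1108e-11 J
Per mole: 2.1108e-11 J × 6.022e23 mol⁻¹ = 1.2711e+13 J/mol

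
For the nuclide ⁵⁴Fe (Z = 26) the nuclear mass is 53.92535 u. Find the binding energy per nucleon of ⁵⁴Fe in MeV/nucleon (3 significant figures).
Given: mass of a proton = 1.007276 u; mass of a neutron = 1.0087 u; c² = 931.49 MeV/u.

8.75 MeV/nucleon

The nucleus contains 26 protons and 54 − 26 = 28 neutrons.
Total constituent mass: 26 × 1.007276 + 28 × 1.0087 = 54.432776 u
The mass defect is 54.432776 − 53.92535 = 0.507426 u.
Converting to energy: 0.507426 u × 931.49 MeV/u = 472.662 MeV
Dividing by A = 54 gives 8.753 MeV per nucleon.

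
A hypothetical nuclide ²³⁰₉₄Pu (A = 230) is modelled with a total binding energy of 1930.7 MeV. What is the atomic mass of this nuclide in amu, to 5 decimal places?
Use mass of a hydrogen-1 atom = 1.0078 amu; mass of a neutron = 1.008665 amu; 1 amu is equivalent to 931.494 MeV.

Mass defect = 1930.7 MeV / (931.494 MeV/amu) = 2.0726918 amu
Constituent mass = 94(1.0078) + 136(1.008665) = 231.911640 amu
Atomic mass = 231.911640 − 2.0726918 = 229.8389482 amu ≈ 229.83895 amu (to 5 decimal places)

229.83895 amu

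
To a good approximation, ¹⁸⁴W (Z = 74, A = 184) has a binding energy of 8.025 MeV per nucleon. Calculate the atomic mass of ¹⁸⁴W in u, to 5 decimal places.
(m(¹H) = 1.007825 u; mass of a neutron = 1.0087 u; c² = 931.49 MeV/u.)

183.95085 u

Total binding energy = 184 × 8.025 = 1476.600 MeV
Mass defect = 1476.600 MeV / (931.49 MeV/u) = 1.5852022 u
Constituent mass = 74(1.007825) + 110(1.0087) = 185.536050 u
Atomic mass = 185.536050 − 1.5852022 = 183.9508478 u ≈ 183.95085 u (to 5 decimal places)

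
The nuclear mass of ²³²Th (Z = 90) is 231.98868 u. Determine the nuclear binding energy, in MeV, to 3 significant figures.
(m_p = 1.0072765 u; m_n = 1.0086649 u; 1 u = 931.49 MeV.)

Total constituent mass: 90 × 1.0072765 + 142 × 1.0086649 = 233.8853008 u
Mass defect Δm = 233.8853008 − 231.98868 = 1.8966208 u
E_B = 1.8966208 × 931.49 = 1766.68 MeV

1770 MeV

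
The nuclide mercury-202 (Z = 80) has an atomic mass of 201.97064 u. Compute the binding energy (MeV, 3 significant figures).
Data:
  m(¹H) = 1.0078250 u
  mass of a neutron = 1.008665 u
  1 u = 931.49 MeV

1600 MeV

Total constituent mass: 80 × 1.0078250 + 122 × 1.008665 = 203.6831300 u
Δm = 203.6831300 − 201.97064 = 1.7124900 u
Converting to energy: 1.7124900 u × 931.49 MeV/u = 1595.17 MeV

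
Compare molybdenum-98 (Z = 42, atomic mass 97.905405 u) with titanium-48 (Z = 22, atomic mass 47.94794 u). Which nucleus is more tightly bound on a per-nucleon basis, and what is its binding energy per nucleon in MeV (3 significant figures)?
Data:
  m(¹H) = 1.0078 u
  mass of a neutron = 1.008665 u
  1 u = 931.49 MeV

titanium-48; 8.71 MeV/nucleon

molybdenum-98: Σm = 42(1.0078) + 56(1.008665) = 98.812840 u; Δm = 0.907435 u; E_B = 845.27 MeV; E_B/A = 8.625 MeV
titanium-48: Σm = 22(1.0078) + 26(1.008665) = 48.396890 u; Δm = 0.448950 u; E_B = 418.19 MeV; E_B/A = 8.712 MeV
titanium-48 has the higher binding energy per nucleon, so it is the more tightly bound nucleus.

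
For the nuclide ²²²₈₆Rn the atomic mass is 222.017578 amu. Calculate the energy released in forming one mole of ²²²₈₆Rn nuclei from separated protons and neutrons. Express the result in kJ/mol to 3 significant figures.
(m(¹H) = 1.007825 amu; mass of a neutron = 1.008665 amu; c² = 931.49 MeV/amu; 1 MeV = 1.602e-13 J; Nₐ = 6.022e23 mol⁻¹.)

The nucleus contains 86 protons and 222 − 86 = 136 neutrons.
Mass of separated nucleons = 86(1.007825) + 136(1.008665) = 86.672950 + 137.178440 = 223.851390 amu
The mass defect is 223.851390 − 222.017578 = 1.833812 amu.
Binding energy = Δm·c² = 1.833812 × 931.49 MeV/amu = 1708.18 MeV
Per nucleus in joules: 1708.18 MeV × 1.602e-13 J/MeV = 2.7365e-10 J
Per mole: 2.7365e-10 J × 6.022e23 mol⁻¹ = 1.6479e+14 J/mol

1.65e+11 kJ/mol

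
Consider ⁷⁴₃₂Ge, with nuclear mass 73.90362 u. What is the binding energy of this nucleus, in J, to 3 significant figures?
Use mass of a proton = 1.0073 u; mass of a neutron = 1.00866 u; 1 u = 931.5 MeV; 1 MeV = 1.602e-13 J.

The nucleus contains 32 protons and 74 − 32 = 42 neutrons.
Mass of separated nucleons = 32(1.0073) + 42(1.00866) = 32.2336 + 42.36372 = 74.59732 u
The mass defect is 74.59732 − 73.90362 = 0.69370 u.
E_B = 0.69370 × 931.5 = 646.182 MeV
In joules: 646.182 MeV × 1.602e-13 J/MeV = 1.0352e-10 J

1.04e-10 J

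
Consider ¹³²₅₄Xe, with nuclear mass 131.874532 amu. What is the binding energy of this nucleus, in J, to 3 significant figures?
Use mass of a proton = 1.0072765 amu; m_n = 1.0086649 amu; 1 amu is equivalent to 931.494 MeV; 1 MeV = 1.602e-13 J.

With 54 protons and 78 neutrons (A = 132):
Σm = 54·m_p + 78·m_n = 54.3929310 + 78.6758622 = 133.0687932 amu
Δm = 133.0687932 − 131.874532 = 1.1942612 amu
Converting to energy: 1.1942612 amu × 931.494 MeV/amu = 1112.45 MeV
In joules: 1112.45 MeV × 1.602e-13 J/MeV = 1.7821e-10 J

1.78e-10 J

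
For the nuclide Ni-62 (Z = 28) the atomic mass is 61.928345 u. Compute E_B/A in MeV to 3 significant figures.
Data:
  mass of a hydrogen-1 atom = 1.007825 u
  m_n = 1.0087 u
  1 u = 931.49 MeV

8.81 MeV/nucleon

Total constituent mass: 28 × 1.007825 + 34 × 1.0087 = 62.514900 u
Δm = 62.514900 − 61.928345 = 0.586555 u
E_B = 0.586555 × 931.49 = 546.370 MeV
BE/A = 546.370 MeV / 62 = 8.812 MeV/nucleon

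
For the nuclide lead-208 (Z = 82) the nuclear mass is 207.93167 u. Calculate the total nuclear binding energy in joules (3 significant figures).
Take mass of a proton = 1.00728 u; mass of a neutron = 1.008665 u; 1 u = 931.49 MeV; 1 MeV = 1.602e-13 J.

Mass of separated nucleons = 82(1.00728) + 126(1.008665) = 82.59696 + 127.091790 = 209.688750 u
Mass defect Δm = 209.688750 − 207.93167 = 1.757080 u
E_B = 1.757080 × 931.49 = 1636.70 MeV
In joules: 1636.70 MeV × 1.602e-13 J/MeV = 2.6220e-10 J

2.62e-10 J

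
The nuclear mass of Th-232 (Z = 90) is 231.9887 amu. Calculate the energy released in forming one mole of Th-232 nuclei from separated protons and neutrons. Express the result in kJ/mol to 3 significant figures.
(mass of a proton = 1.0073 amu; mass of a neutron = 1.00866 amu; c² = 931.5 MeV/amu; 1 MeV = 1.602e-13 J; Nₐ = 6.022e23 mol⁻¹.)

1.71e+11 kJ/mol

Total constituent mass: 90 × 1.0073 + 142 × 1.00866 = 233.88672 amu
Mass defect Δm = 233.88672 − 231.9887 = 1.89802 amu
E_B = 1.89802 × 931.5 = 1768.01 MeV
Per nucleus in joules: 1768.01 MeV × 1.602e-13 J/MeV = 2.8324e-10 J
Per mole: 2.8324e-10 J × 6.022e23 mol⁻¹ = 1.7057e+14 J/mol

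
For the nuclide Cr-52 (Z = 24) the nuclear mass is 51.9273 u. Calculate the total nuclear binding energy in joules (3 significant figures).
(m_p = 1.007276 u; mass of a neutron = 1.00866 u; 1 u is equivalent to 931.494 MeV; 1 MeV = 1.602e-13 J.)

7.31e-11 J

The nucleus contains 24 protons and 52 − 24 = 28 neutrons.
Mass of separated nucleons = 24(1.007276) + 28(1.00866) = 24.174624 + 28.24248 = 52.417104 u
Mass defect Δm = 52.417104 − 51.9273 = 0.489804 u
Converting to energy: 0.489804 u × 931.494 MeV/u = 456.249 MeV
In joules: 456.249 MeV × 1.602e-13 J/MeV = 7.3091e-11 J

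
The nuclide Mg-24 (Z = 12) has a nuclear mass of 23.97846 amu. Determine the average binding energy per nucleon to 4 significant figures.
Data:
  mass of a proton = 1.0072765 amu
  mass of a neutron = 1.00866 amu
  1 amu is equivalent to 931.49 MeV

8.258 MeV/nucleon

With 12 protons and 12 neutrons (A = 24):
Mass of separated nucleons = 12(1.0072765) + 12(1.00866) = 12.0873180 + 12.10392 = 24.1912380 amu
Δm = 24.1912380 − 23.97846 = 0.2127780 amu
Converting to energy: 0.2127780 amu × 931.49 MeV/amu = 198.201 MeV
Dividing by A = 24 gives 8.258 MeV per nucleon.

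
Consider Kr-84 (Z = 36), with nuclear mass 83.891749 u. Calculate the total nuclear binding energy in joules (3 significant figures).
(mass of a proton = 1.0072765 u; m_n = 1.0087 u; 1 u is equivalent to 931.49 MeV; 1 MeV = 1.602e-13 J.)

1.18e-10 J

With 36 protons and 48 neutrons (A = 84):
Mass of separated nucleons = 36(1.0072765) + 48(1.0087) = 36.2619540 + 48.4176 = 84.6795540 u
Δm = 84.6795540 − 83.891749 = 0.7878050 u
Converting to energy: 0.7878050 u × 931.49 MeV/u = 733.832 MeV
In joules: 733.832 MeV × 1.602e-13 J/MeV = 1.1756e-10 J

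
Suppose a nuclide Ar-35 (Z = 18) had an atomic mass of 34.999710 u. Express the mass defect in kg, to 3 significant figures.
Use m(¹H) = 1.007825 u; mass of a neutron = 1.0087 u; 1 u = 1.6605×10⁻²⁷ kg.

4.80e-28 kg

The nucleus contains 18 protons and 35 − 18 = 17 neutrons.
Mass of separated nucleons = 18(1.007825) + 17(1.0087) = 18.140850 + 17.1479 = 35.288750 u
Mass defect Δm = 35.288750 − 34.999710 = 0.289040 u
In SI units: 0.289040 u × 1.6605×10⁻²⁷ kg/u = 4.7995e-28 kg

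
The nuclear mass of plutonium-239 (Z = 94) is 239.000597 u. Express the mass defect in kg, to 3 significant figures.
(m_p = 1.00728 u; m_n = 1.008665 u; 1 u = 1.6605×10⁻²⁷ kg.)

3.22e-27 kg

Σm = 94·m_p + 145·m_n = 94.68432 + 146.256425 = 240.940745 u
The mass defect is 240.940745 − 239.000597 = 1.940148 u.
In SI units: 1.940148 u × 1.6605×10⁻²⁷ kg/u = 3.2216e-27 kg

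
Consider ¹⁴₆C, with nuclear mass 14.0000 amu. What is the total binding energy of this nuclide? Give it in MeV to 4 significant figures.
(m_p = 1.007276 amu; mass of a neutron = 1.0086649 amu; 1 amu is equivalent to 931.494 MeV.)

Mass of separated nucleons = 6(1.007276) + 8(1.0086649) = 6.043656 + 8.0693192 = 14.1129752 amu
The mass defect is 14.1129752 − 14.0000 = 0.1129752 amu.
Binding energy = Δm·c² = 0.1129752 × 931.494 MeV/amu = 105.236 MeV

105.2 MeV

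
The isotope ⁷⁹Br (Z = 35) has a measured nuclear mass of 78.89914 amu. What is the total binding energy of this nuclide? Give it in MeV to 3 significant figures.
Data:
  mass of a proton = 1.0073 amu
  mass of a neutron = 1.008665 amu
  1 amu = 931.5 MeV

687 MeV

Total constituent mass: 35 × 1.0073 + 44 × 1.008665 = 79.636760 amu
The mass defect is 79.636760 − 78.89914 = 0.737620 amu.
E_B = 0.737620 × 931.5 = 687.093 MeV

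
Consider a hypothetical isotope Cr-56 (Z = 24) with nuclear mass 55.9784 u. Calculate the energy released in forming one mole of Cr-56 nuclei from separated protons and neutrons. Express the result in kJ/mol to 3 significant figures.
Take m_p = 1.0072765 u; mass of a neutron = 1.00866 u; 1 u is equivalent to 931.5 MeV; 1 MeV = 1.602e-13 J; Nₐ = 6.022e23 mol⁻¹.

Mass of separated nucleons = 24(1.0072765) + 32(1.00866) = 24.1746360 + 32.27712 = 56.4517560 u
Δm = 56.4517560 − 55.9784 = 0.4733560 u
Binding energy = Δm·c² = 0.4733560 × 931.5 MeV/u = 440.931 MeV
Per nucleus in joules: 440.931 MeV × 1.602e-13 J/MeV = 7.0637e-11 J
Per mole: 7.0637e-11 J × 6.022e23 mol⁻¹ = 4.2538e+13 J/mol

4.25e+10 kJ/mol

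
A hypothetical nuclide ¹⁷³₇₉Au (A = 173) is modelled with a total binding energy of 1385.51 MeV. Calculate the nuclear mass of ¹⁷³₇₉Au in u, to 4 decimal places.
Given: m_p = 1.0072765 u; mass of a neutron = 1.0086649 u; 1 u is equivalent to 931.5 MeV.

172.9019 u

Mass defect = 1385.51 MeV / (931.5 MeV/u) = 1.487397 u
Constituent mass = 79(1.0072765) + 94(1.0086649) = 174.3893441 u
Nuclear mass = 174.3893441 − 1.487397 = 172.9019471 u ≈ 172.9019 u (to 4 decimal places)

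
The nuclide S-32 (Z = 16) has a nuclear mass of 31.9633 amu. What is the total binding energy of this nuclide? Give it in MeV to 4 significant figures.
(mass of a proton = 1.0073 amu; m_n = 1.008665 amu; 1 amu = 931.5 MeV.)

Total constituent mass: 16 × 1.0073 + 16 × 1.008665 = 32.255440 amu
Mass defect Δm = 32.255440 − 31.9633 = 0.292140 amu
Converting to energy: 0.292140 amu × 931.5 MeV/amu = 272.128 MeV

272.1 MeV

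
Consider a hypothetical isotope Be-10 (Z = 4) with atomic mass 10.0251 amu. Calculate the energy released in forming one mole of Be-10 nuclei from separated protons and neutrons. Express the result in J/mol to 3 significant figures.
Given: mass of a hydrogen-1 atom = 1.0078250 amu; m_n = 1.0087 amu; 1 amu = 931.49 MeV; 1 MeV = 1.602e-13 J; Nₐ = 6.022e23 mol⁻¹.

5.25e+12 J/mol

Z = 4, so N = A − Z = 10 − 4 = 6.
Σm = 4·m(¹H) + 6·m_n = 4.0313000 + 6.0522 = 10.0835000 amu
Δm = 10.0835000 − 10.0251 = 0.0584000 amu
Binding energy = Δm·c² = 0.0584000 × 931.49 MeV/amu = 54.3990 MeV
Per nucleus in joules: 54.3990 MeV × 1.602e-13 J/MeV = 8.7147e-12 J
Per mole: 8.7147e-12 J × 6.022e23 mol⁻¹ = 5.2480e+12 J/mol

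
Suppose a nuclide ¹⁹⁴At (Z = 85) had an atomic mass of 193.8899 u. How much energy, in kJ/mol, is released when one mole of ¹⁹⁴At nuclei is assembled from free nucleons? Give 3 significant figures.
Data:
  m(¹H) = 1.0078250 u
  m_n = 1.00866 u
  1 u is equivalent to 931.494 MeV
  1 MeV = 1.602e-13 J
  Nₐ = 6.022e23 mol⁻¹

1.54e+11 kJ/mol

Mass of separated nucleons = 85(1.0078250) + 109(1.00866) = 85.6651250 + 109.94394 = 195.6090650 u
Mass defect Δm = 195.6090650 − 193.8899 = 1.7191650 u
E_B = 1.7191650 × 931.494 = 1601.39 MeV
Per nucleus in joules: 1601.39 MeV × 1.602e-13 J/MeV = 2.5654e-10 J
Per mole: 2.5654e-10 J × 6.022e23 mol⁻¹ = 1.5449e+14 J/mol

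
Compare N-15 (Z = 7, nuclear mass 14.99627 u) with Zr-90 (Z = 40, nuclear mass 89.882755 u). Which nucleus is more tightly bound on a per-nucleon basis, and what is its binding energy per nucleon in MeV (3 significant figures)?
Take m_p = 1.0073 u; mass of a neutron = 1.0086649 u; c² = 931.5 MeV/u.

N-15: Σm = 7(1.0073) + 8(1.0086649) = 15.1204192 u; Δm = 0.1241492 u; E_B = 115.645 MeV; E_B/A = 7.710 MeV
Zr-90: Σm = 40(1.0073) + 50(1.0086649) = 90.7252450 u; Δm = 0.8424900 u; E_B = 784.78 MeV; E_B/A = 8.720 MeV
Zr-90 has the higher binding energy per nucleon, so it is the more tightly bound nucleus.

Zr-90; 8.72 MeV/nucleon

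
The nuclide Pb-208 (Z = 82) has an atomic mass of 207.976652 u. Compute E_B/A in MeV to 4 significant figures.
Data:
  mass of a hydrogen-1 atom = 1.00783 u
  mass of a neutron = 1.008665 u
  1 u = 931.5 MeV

7.869 MeV/nucleon

Z = 82, so N = A − Z = 208 − 82 = 126.
Total constituent mass: 82 × 1.00783 + 126 × 1.008665 = 209.733850 u
The mass defect is 209.733850 − 207.976652 = 1.757198 u.
E_B = 1.757198 × 931.5 = 1636.83 MeV
Per nucleon: 1636.83 / 208 = 7.869 MeV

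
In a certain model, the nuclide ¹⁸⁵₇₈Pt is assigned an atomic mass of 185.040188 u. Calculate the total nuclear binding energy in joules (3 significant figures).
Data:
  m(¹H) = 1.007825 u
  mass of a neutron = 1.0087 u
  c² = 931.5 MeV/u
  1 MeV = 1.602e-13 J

The nucleus contains 78 protons and 185 − 78 = 107 neutrons.
Σm = 78·m(¹H) + 107·m_n = 78.610350 + 107.9309 = 186.541250 u
Δm = 186.541250 − 185.040188 = 1.501062 u
Binding energy = Δm·c² = 1.501062 × 931.5 MeV/u = 1398.24 MeV
In joules: 1398.24 MeV × 1.602e-13 J/MeV = 2.2400e-10 J

2.24e-10 J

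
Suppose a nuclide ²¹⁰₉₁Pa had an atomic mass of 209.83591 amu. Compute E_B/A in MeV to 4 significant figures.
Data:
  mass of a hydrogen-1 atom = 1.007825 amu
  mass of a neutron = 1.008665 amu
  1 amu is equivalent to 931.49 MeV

Z = 91, so N = A − Z = 210 − 91 = 119.
Σm = 91·m(¹H) + 119·m_n = 91.712075 + 120.031135 = 211.743210 amu
Δm = 211.743210 − 209.83591 = 1.907300 amu
E_B = 1.907300 × 931.49 = 1776.63 MeV
Dividing by A = 210 gives 8.460 MeV per nucleon.

8.460 MeV/nucleon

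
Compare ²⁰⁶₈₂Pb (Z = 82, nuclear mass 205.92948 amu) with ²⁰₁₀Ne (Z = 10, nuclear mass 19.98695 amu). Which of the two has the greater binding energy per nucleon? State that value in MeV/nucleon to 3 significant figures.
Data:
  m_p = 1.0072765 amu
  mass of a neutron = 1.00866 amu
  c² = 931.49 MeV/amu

²⁰⁶₈₂Pb: Σm = 82(1.0072765) + 124(1.00866) = 207.6705130 amu; Δm = 1.7410330 amu; E_B = 1621.8 MeV; E_B/A = 7.873 MeV
²⁰₁₀Ne: Σm = 10(1.0072765) + 10(1.00866) = 20.1593650 amu; Δm = 0.1724150 amu; E_B = 160.60 MeV; E_B/A = 8.030 MeV
²⁰₁₀Ne has the higher binding energy per nucleon, so it is the more tightly bound nucleus.

²⁰₁₀Ne; 8.03 MeV/nucleon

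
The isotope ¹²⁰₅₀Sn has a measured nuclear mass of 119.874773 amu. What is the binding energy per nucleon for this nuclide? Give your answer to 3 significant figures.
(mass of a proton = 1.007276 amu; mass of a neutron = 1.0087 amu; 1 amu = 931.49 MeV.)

8.52 MeV/nucleon

Σm = 50·m_p + 70·m_n = 50.363800 + 70.6090 = 120.972800 amu
Mass defect Δm = 120.972800 − 119.874773 = 1.098027 amu
Binding energy = Δm·c² = 1.098027 × 931.49 MeV/amu = 1022.80 MeV
Per nucleon: 1022.80 / 120 = 8.523 MeV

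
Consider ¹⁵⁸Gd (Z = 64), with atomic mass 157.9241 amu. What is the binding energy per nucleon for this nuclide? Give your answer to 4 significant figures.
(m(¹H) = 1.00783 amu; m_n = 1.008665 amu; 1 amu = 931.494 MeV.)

8.204 MeV/nucleon

Z = 64, so N = A − Z = 158 − 64 = 94.
Mass of separated nucleons = 64(1.00783) + 94(1.008665) = 64.50112 + 94.814510 = 159.315630 amu
The mass defect is 159.315630 − 157.9241 = 1.391530 amu.
E_B = 1.391530 × 931.494 = 1296.20 MeV
Per nucleon: 1296.20 / 158 = 8.204 MeV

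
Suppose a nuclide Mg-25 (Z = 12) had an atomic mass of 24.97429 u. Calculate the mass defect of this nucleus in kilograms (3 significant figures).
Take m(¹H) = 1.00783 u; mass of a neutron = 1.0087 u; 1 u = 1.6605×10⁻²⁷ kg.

3.87e-28 kg

With 12 protons and 13 neutrons (A = 25):
Total constituent mass: 12 × 1.00783 + 13 × 1.0087 = 25.20706 u
Mass defect Δm = 25.20706 − 24.97429 = 0.23277 u
In SI units: 0.23277 u × 1.6605×10⁻²⁷ kg/u = 3.8651e-28 kg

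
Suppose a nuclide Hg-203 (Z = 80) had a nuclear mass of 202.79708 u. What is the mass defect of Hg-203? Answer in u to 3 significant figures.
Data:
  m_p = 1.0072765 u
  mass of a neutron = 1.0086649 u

1.85 u

Z = 80, so N = A − Z = 203 − 80 = 123.
Σm = 80·m_p + 123·m_n = 80.5821200 + 124.0657827 = 204.6479027 u
Mass defect Δm = 204.6479027 − 202.79708 = 1.8508227 u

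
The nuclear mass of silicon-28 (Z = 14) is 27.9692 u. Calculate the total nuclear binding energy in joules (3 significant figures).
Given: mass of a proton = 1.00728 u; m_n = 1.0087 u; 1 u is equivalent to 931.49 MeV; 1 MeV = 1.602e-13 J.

3.80e-11 J

With 14 protons and 14 neutrons (A = 28):
Total constituent mass: 14 × 1.00728 + 14 × 1.0087 = 28.22372 u
The mass defect is 28.22372 − 27.9692 = 0.25452 u.
E_B = 0.25452 × 931.49 = 237.083 MeV
In joules: 237.083 MeV × 1.602e-13 J/MeV = 3.7981e-11 J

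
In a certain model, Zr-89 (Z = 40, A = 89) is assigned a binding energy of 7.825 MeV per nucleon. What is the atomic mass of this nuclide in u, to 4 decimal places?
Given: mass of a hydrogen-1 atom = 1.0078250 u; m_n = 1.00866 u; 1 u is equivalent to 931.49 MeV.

Total binding energy = 89 × 7.825 = 696.425 MeV
Mass defect = 696.425 MeV / (931.49 MeV/u) = 0.747646 u
Constituent mass = 40(1.0078250) + 49(1.00866) = 89.7373400 u
Atomic mass = 89.7373400 − 0.747646 = 88.9896940 u ≈ 88.9897 u (to 4 decimal places)

88.9897 u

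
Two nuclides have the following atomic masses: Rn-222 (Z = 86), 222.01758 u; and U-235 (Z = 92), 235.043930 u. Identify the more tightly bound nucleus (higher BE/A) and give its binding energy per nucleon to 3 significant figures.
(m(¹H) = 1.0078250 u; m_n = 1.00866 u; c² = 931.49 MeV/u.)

Rn-222; 7.69 MeV/nucleon

Rn-222: Σm = 86(1.0078250) + 136(1.00866) = 223.8507100 u; Δm = 1.8331300 u; E_B = 1707.54 MeV; E_B/A = 7.692 MeV
U-235: Σm = 92(1.0078250) + 143(1.00866) = 236.9582800 u; Δm = 1.9143500 u; E_B = 1783.2 MeV; E_B/A = 7.588 MeV
Rn-222 has the higher binding energy per nucleon, so it is the more tightly bound nucleus.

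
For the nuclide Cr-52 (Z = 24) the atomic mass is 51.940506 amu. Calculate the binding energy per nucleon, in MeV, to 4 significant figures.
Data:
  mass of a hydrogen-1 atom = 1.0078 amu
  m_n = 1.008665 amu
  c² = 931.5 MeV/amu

With 24 protons and 28 neutrons (A = 52):
Mass of separated nucleons = 24(1.0078) + 28(1.008665) = 24.1872 + 28.242620 = 52.429820 amu
Mass defect Δm = 52.429820 − 51.940506 = 0.489314 amu
Binding energy = Δm·c² = 0.489314 × 931.5 MeV/amu = 455.796 MeV
Per nucleon: 455.796 / 52 = 8.765 MeV

8.765 MeV/nucleon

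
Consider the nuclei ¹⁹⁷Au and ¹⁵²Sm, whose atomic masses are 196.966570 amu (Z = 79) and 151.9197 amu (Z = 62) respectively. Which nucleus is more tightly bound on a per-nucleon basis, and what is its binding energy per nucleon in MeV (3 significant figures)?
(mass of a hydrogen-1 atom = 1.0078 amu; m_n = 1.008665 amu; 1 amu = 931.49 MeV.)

¹⁵²Sm; 8.23 MeV/nucleon

¹⁹⁷Au: Σm = 79(1.0078) + 118(1.008665) = 198.638670 amu; Δm = 1.672100 amu; E_B = 1557.5 MeV; E_B/A = 7.906 MeV
¹⁵²Sm: Σm = 62(1.0078) + 90(1.008665) = 153.263450 amu; Δm = 1.343750 amu; E_B = 1251.69 MeV; E_B/A = 8.2348 MeV
¹⁵²Sm has the higher binding energy per nucleon, so it is the more tightly bound nucleus.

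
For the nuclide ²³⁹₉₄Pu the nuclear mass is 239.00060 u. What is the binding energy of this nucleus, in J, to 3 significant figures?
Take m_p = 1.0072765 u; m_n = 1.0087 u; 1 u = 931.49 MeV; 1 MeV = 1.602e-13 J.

Total constituent mass: 94 × 1.0072765 + 145 × 1.0087 = 240.9454910 u
The mass defect is 240.9454910 − 239.00060 = 1.9448910 u.
Binding energy = Δm·c² = 1.9448910 × 931.49 MeV/u = 1811.65 MeV
In joules: 1811.65 MeV × 1.602e-13 J/MeV = 2.9023e-10 J

2.90e-10 J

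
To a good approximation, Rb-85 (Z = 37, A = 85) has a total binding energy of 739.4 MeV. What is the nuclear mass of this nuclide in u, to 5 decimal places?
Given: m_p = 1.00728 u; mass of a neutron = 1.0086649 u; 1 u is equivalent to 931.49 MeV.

84.89149 u

Mass defect = 739.4 MeV / (931.49 MeV/u) = 0.7937820 u
Constituent mass = 37(1.00728) + 48(1.0086649) = 85.6852752 u
Nuclear mass = 85.6852752 − 0.7937820 = 84.8914932 u ≈ 84.89149 u (to 5 decimal places)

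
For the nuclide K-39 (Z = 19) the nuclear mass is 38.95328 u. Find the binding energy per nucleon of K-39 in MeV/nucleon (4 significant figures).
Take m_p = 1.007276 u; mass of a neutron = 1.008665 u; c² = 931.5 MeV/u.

8.557 MeV/nucleon

Z = 19, so N = A − Z = 39 − 19 = 20.
Σm = 19·m_p + 20·m_n = 19.138244 + 20.173300 = 39.311544 u
Δm = 39.311544 − 38.95328 = 0.358264 u
Converting to energy: 0.358264 u × 931.5 MeV/u = 333.723 MeV
Per nucleon: 333.723 / 39 = 8.557 MeV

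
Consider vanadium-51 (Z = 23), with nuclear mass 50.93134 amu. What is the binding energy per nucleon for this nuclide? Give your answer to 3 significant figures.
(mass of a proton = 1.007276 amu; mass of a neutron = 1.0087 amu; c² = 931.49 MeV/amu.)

Z = 23, so N = A − Z = 51 − 23 = 28.
Mass of separated nucleons = 23(1.007276) + 28(1.0087) = 23.167348 + 28.2436 = 51.410948 amu
Δm = 51.410948 − 50.93134 = 0.479608 amu
E_B = 0.479608 × 931.49 = 446.750 MeV
Per nucleon: 446.750 / 51 = 8.760 MeV

8.76 MeV/nucleon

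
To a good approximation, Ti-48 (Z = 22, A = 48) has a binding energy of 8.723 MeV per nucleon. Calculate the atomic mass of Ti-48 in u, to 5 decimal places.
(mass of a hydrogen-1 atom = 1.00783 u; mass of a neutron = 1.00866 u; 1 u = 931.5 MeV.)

Total binding energy = 48 × 8.723 = 418.704 MeV
Mass defect = 418.704 MeV / (931.5 MeV/u) = 0.4494944 u
Constituent mass = 22(1.00783) + 26(1.00866) = 48.39742 u
Atomic mass = 48.39742 − 0.4494944 = 47.9479256 u ≈ 47.94793 u (to 5 decimal places)

47.94793 u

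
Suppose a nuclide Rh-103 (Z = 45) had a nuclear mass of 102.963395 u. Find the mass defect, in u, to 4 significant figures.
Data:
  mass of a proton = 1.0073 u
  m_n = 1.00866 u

Σm = 45·m_p + 58·m_n = 45.3285 + 58.50228 = 103.83078 u
Δm = 103.83078 − 102.963395 = 0.867385 u

0.8674 u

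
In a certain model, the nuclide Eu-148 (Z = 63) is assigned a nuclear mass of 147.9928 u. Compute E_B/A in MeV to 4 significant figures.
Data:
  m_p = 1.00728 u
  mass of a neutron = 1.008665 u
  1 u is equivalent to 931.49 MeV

7.568 MeV/nucleon

Total constituent mass: 63 × 1.00728 + 85 × 1.008665 = 149.195165 u
The mass defect is 149.195165 − 147.9928 = 1.202365 u.
Converting to energy: 1.202365 u × 931.49 MeV/u = 1119.99 MeV
Per nucleon: 1119.99 / 148 = 7.568 MeV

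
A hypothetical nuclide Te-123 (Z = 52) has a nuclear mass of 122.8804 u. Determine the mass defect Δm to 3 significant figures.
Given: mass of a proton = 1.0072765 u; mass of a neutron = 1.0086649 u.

Mass of separated nucleons = 52(1.0072765) + 71(1.0086649) = 52.3783780 + 71.6152079 = 123.9935859 u
Mass defect Δm = 123.9935859 − 122.8804 = 1.1131859 u

1.11 u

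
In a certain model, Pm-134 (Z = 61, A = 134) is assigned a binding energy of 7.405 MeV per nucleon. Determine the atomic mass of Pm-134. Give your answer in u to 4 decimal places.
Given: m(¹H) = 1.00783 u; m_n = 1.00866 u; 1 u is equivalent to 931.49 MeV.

134.0446 u

Total binding energy = 134 × 7.405 = 992.270 MeV
Mass defect = 992.270 MeV / (931.49 MeV/u) = 1.065250 u
Constituent mass = 61(1.00783) + 73(1.00866) = 135.10981 u
Atomic mass = 135.10981 − 1.065250 = 134.044560 u ≈ 134.0446 u (to 4 decimal places)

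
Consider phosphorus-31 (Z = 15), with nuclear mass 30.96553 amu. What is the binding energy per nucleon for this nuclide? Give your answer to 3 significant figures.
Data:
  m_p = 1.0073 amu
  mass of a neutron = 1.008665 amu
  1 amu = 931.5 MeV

The nucleus contains 15 protons and 31 − 15 = 16 neutrons.
Σm = 15·m_p + 16·m_n = 15.1095 + 16.138640 = 31.248140 amu
The mass defect is 31.248140 − 30.96553 = 0.282610 amu.
E_B = 0.282610 × 931.5 = 263.251 MeV
BE/A = 263.251 MeV / 31 = 8.492 MeV/nucleon

8.49 MeV/nucleon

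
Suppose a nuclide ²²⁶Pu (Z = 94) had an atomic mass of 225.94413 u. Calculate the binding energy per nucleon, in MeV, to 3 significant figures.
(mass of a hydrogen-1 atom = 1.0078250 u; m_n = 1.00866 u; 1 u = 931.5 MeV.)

7.97 MeV/nucleon

With 94 protons and 132 neutrons (A = 226):
Σm = 94·m(¹H) + 132·m_n = 94.7355500 + 133.14312 = 227.8786700 u
The mass defect is 227.8786700 − 225.94413 = 1.9345400 u.
E_B = 1.9345400 × 931.5 = 1802.02 MeV
Per nucleon: 1802.02 / 226 = 7.974 MeV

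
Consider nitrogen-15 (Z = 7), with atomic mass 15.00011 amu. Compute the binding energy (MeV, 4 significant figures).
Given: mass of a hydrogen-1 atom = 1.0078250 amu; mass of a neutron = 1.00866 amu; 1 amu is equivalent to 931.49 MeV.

115.5 MeV

Z = 7, so N = A − Z = 15 − 7 = 8.
Total constituent mass: 7 × 1.0078250 + 8 × 1.00866 = 15.1240550 amu
Δm = 15.1240550 − 15.00011 = 0.1239450 amu
E_B = 0.1239450 × 931.49 = 115.454 MeV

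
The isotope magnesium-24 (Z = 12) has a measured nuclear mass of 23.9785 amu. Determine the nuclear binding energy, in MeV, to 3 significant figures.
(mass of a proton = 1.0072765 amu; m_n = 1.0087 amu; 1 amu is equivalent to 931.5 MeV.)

199 MeV

Z = 12, so N = A − Z = 24 − 12 = 12.
Σm = 12·m_p + 12·m_n = 12.0873180 + 12.1044 = 24.1917180 amu
Mass defect Δm = 24.1917180 − 23.9785 = 0.2132180 amu
Binding energy = Δm·c² = 0.2132180 × 931.5 MeV/amu = 198.613 MeV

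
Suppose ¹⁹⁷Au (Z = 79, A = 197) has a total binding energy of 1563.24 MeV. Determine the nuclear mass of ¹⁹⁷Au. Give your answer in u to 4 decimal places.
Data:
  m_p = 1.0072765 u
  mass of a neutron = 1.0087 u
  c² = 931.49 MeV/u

196.9232 u

Mass defect = 1563.24 MeV / (931.49 MeV/u) = 1.678214 u
Constituent mass = 79(1.0072765) + 118(1.0087) = 198.6014435 u
Nuclear mass = 198.6014435 − 1.678214 = 196.9232295 u ≈ 196.9232 u (to 4 decimal places)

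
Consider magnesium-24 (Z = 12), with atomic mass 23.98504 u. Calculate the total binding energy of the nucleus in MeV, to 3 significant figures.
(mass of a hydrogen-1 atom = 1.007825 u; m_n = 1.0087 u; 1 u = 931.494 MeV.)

Total constituent mass: 12 × 1.007825 + 12 × 1.0087 = 24.198300 u
Δm = 24.198300 − 23.98504 = 0.213260 u
E_B = 0.213260 × 931.494 = 198.650 MeV

199 MeV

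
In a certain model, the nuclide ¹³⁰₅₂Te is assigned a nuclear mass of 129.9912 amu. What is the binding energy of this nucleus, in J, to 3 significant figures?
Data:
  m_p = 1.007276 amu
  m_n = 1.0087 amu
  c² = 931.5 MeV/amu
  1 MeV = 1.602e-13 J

Total constituent mass: 52 × 1.007276 + 78 × 1.0087 = 131.056952 amu
Mass defect Δm = 131.056952 − 129.9912 = 1.065752 amu
Binding energy = Δm·c² = 1.065752 × 931.5 MeV/amu = 992.748 MeV
In joules: 992.748 MeV × 1.602e-13 J/MeV = 1.5904e-10 J

1.59e-10 J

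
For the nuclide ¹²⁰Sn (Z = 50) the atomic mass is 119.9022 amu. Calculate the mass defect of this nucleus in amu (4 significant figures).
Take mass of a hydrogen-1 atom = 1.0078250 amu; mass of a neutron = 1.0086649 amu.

1.096 amu

Mass of separated nucleons = 50(1.0078250) + 70(1.0086649) = 50.3912500 + 70.6065430 = 120.9977930 amu
Mass defect Δm = 120.9977930 − 119.9022 = 1.0955930 amu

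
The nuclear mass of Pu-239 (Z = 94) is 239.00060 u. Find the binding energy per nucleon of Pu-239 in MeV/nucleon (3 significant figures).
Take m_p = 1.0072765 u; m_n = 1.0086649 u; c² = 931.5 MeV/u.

7.56 MeV/nucleon

Z = 94, so N = A − Z = 239 − 94 = 145.
Mass of separated nucleons = 94(1.0072765) + 145(1.0086649) = 94.6839910 + 146.2564105 = 240.9404015 u
Δm = 240.9404015 − 239.00060 = 1.9398015 u
E_B = 1.9398015 × 931.5 = 1806.93 MeV
BE/A = 1806.93 MeV / 239 = 7.560 MeV/nucleon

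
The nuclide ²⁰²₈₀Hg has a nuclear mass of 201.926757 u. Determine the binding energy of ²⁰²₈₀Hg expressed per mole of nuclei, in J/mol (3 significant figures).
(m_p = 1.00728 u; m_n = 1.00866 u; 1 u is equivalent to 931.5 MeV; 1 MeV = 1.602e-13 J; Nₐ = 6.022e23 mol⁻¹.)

1.54e+14 J/mol

With 80 protons and 122 neutrons (A = 202):
Mass of separated nucleons = 80(1.00728) + 122(1.00866) = 80.58240 + 123.05652 = 203.63892 u
The mass defect is 203.63892 − 201.926757 = 1.712163 u.
E_B = 1.712163 × 931.5 = 1594.88 MeV
Per nucleus in joules: 1594.88 MeV × 1.602e-13 J/MeV = 2.5550e-10 J
Per mole: 2.5550e-10 J × 6.022e23 mol⁻¹ = 1.5386e+14 J/mol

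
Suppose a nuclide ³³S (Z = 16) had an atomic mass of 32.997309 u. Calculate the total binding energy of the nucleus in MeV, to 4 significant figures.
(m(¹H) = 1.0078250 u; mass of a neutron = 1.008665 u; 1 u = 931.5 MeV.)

Mass of separated nucleons = 16(1.0078250) + 17(1.008665) = 16.1252000 + 17.147305 = 33.2725050 u
The mass defect is 33.2725050 − 32.997309 = 0.2751960 u.
E_B = 0.2751960 × 931.5 = 256.345 MeV

256.3 MeV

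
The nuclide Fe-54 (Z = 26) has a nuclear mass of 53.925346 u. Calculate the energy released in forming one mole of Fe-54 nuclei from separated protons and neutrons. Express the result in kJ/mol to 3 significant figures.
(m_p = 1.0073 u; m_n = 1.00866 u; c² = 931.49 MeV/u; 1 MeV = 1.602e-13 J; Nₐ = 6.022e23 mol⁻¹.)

4.56e+10 kJ/mol

Mass of separated nucleons = 26(1.0073) + 28(1.00866) = 26.1898 + 28.24248 = 54.43228 u
Mass defect Δm = 54.43228 − 53.925346 = 0.506934 u
Binding energy = Δm·c² = 0.506934 × 931.49 MeV/u = 472.204 MeV
Per nucleus in joules: 472.204 MeV × 1.602e-13 J/MeV = 7.5647e-11 J
Per mole: 7.5647e-11 J × 6.022e23 mol⁻¹ = 4.5555e+13 J/mol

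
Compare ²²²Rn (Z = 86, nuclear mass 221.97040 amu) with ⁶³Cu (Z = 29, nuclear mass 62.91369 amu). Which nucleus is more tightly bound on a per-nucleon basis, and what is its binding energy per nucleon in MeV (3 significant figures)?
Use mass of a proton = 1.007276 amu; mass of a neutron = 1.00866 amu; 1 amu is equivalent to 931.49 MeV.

⁶³Cu; 8.75 MeV/nucleon

²²²Rn: Σm = 86(1.007276) + 136(1.00866) = 223.803496 amu; Δm = 1.833096 amu; E_B = 1707.5 MeV; E_B/A = 7.691 MeV
⁶³Cu: Σm = 29(1.007276) + 34(1.00866) = 63.505444 amu; Δm = 0.591754 amu; E_B = 551.21 MeV; E_B/A = 8.749 MeV
⁶³Cu has the higher binding energy per nucleon, so it is the more tightly bound nucleus.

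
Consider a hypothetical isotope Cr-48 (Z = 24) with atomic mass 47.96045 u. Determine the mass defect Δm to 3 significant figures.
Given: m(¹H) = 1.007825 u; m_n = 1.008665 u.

Σm = 24·m(¹H) + 24·m_n = 24.187800 + 24.207960 = 48.395760 u
Mass defect Δm = 48.395760 − 47.96045 = 0.435310 u

0.435 u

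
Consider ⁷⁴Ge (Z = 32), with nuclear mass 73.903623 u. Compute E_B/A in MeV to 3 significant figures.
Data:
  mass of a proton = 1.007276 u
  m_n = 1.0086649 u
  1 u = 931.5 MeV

8.73 MeV/nucleon

The nucleus contains 32 protons and 74 − 32 = 42 neutrons.
Mass of separated nucleons = 32(1.007276) + 42(1.0086649) = 32.232832 + 42.3639258 = 74.5967578 u
The mass defect is 74.5967578 − 73.903623 = 0.6931348 u.
E_B = 0.6931348 × 931.5 = 645.655 MeV
Dividing by A = 74 gives 8.725 MeV per nucleon.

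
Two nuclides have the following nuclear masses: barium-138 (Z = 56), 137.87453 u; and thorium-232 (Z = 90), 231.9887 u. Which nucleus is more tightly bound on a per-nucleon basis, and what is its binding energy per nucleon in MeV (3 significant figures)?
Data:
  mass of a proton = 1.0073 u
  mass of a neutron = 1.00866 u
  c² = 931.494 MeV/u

barium-138; 8.40 MeV/nucleon

barium-138: Σm = 56(1.0073) + 82(1.00866) = 139.11892 u; Δm = 1.24439 u; E_B = 1159.14 MeV; E_B/A = 8.400 MeV
thorium-232: Σm = 90(1.0073) + 142(1.00866) = 233.88672 u; Δm = 1.89802 u; E_B = 1768.0 MeV; E_B/A = 7.621 MeV
barium-138 has the higher binding energy per nucleon, so it is the more tightly bound nucleus.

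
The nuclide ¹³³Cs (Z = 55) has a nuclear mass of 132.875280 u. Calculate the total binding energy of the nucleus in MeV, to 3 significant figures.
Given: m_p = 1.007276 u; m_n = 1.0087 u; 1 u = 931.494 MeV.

1120 MeV

Mass of separated nucleons = 55(1.007276) + 78(1.0087) = 55.400180 + 78.6786 = 134.078780 u
The mass defect is 134.078780 − 132.875280 = 1.203500 u.
Converting to energy: 1.203500 u × 931.494 MeV/u = 1121.05 MeV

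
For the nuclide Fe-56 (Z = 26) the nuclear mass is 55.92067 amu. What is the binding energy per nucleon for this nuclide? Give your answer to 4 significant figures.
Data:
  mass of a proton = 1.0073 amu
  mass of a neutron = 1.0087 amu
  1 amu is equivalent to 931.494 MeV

8.818 MeV/nucleon

Z = 26, so N = A − Z = 56 − 26 = 30.
Mass of separated nucleons = 26(1.0073) + 30(1.0087) = 26.1898 + 30.2610 = 56.4508 amu
Mass defect Δm = 56.4508 − 55.92067 = 0.53013 amu
Binding energy = Δm·c² = 0.53013 × 931.494 MeV/amu = 493.813 MeV
Dividing by A = 56 gives 8.818 MeV per nucleon.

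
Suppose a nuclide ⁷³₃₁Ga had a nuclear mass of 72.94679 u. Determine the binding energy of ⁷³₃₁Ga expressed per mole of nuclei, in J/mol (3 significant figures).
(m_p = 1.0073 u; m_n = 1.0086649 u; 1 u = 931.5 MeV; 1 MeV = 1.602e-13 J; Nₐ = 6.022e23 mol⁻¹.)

Total constituent mass: 31 × 1.0073 + 42 × 1.0086649 = 73.5902258 u
Δm = 73.5902258 − 72.94679 = 0.6434358 u
Binding energy = Δm·c² = 0.6434358 × 931.5 MeV/u = 599.360 MeV
Per nucleus in joules: 599.360 MeV × 1.602e-13 J/MeV = 9.6017e-11 J
Per mole: 9.6017e-11 J × 6.022e23 mol⁻¹ = 5.7821e+13 J/mol

5.78e+13 J/mol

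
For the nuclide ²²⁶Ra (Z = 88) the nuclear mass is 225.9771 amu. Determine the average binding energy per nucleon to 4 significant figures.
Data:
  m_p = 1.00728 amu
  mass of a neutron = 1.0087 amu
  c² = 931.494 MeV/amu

7.683 MeV/nucleon

Σm = 88·m_p + 138·m_n = 88.64064 + 139.2006 = 227.84124 amu
The mass defect is 227.84124 − 225.9771 = 1.86414 amu.
E_B = 1.86414 × 931.494 = 1736.44 MeV
BE/A = 1736.44 MeV / 226 = 7.683 MeV/nucleon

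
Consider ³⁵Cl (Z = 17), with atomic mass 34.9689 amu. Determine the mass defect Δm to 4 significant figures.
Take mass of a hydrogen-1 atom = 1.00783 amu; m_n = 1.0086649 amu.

Mass of separated nucleons = 17(1.00783) + 18(1.0086649) = 17.13311 + 18.1559682 = 35.2890782 amu
Δm = 35.2890782 − 34.9689 = 0.3201782 amu

0.3202 amu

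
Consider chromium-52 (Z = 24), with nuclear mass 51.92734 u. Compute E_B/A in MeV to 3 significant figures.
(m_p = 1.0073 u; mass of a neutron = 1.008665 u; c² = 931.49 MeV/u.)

8.79 MeV/nucleon

The nucleus contains 24 protons and 52 − 24 = 28 neutrons.
Mass of separated nucleons = 24(1.0073) + 28(1.008665) = 24.1752 + 28.242620 = 52.417820 u
Mass defect Δm = 52.417820 − 51.92734 = 0.490480 u
Binding energy = Δm·c² = 0.490480 × 931.49 MeV/u = 456.877 MeV
BE/A = 456.877 MeV / 52 = 8.786 MeV/nucleon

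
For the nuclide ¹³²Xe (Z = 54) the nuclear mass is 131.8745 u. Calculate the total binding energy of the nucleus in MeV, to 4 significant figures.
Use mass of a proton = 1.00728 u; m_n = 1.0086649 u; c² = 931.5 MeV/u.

Total constituent mass: 54 × 1.00728 + 78 × 1.0086649 = 133.0689822 u
Δm = 133.0689822 − 131.8745 = 1.1944822 u
E_B = 1.1944822 × 931.5 = 1112.66 MeV

1113 MeV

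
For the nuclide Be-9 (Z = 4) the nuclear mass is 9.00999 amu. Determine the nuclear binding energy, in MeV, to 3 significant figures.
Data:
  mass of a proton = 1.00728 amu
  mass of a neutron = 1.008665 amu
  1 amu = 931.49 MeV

With 4 protons and 5 neutrons (A = 9):
Mass of separated nucleons = 4(1.00728) + 5(1.008665) = 4.02912 + 5.043325 = 9.072445 amu
Mass defect Δm = 9.072445 − 9.00999 = 0.062455 amu
Binding energy = Δm·c² = 0.062455 × 931.49 MeV/amu = 58.1762 MeV

58.2 MeV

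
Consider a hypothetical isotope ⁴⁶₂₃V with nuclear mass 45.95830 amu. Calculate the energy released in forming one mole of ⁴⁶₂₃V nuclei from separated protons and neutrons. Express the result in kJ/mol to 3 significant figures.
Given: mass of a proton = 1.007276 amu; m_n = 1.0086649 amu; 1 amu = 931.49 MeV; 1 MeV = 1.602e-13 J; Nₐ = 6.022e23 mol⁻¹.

3.67e+10 kJ/mol

Σm = 23·m_p + 23·m_n = 23.167348 + 23.1992927 = 46.3666407 amu
Δm = 46.3666407 − 45.95830 = 0.4083407 amu
Binding energy = Δm·c² = 0.4083407 × 931.49 MeV/amu = 380.365 MeV
Per nucleus in joules: 380.365 MeV × 1.602e-13 J/MeV = 6.0934e-11 J
Per mole: 6.0934e-11 J × 6.022e23 mol⁻¹ = 3.6694e+13 J/mol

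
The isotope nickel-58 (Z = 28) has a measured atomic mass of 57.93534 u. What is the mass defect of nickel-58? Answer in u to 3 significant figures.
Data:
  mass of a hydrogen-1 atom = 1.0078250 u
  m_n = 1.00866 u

The nucleus contains 28 protons and 58 − 28 = 30 neutrons.
Σm = 28·m(¹H) + 30·m_n = 28.2191000 + 30.25980 = 58.4789000 u
Δm = 58.4789000 − 57.93534 = 0.5435600 u

0.544 u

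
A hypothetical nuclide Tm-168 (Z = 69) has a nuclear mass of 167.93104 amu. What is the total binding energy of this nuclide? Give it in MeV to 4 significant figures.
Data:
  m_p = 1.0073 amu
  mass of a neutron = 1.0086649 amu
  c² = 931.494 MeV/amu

1332 MeV

Total constituent mass: 69 × 1.0073 + 99 × 1.0086649 = 169.3615251 amu
The mass defect is 169.3615251 − 167.93104 = 1.4304851 amu.
Converting to energy: 1.4304851 amu × 931.494 MeV/amu = 1332.49 MeV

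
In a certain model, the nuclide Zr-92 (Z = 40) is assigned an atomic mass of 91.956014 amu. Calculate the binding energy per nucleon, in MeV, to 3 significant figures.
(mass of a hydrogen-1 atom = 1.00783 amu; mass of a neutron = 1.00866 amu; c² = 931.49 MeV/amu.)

Z = 40, so N = A − Z = 92 − 40 = 52.
Mass of separated nucleons = 40(1.00783) + 52(1.00866) = 40.31320 + 52.45032 = 92.76352 amu
Δm = 92.76352 − 91.956014 = 0.807506 amu
Converting to energy: 0.807506 amu × 931.49 MeV/amu = 752.184 MeV
Dividing by A = 92 gives 8.176 MeV per nucleon.

8.18 MeV/nucleon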